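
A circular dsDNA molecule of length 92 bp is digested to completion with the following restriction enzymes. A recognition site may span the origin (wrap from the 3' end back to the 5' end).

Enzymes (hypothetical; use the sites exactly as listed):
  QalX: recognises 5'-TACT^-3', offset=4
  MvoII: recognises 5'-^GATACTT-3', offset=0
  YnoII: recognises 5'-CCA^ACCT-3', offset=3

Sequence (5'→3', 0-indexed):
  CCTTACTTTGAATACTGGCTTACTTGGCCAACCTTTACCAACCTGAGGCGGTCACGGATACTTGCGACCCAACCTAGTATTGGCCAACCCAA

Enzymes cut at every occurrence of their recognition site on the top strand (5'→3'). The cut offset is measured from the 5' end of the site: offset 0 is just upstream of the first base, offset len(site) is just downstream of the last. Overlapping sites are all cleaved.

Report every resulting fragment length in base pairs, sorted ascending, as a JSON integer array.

[6,6,8,8,9,9,10,16,20]

Site scan:
  QalX (TACT, off=4): starts [3, 12, 20, 58] → cuts [7, 16, 24, 62]
  MvoII (GATACTT, off=0): starts [56] → cuts [56]
  YnoII (CCAACCT, off=3): starts [27, 37, 68, 88] → cuts [30, 40, 71, 91]

All cut coordinates (distinct, sorted): [7, 16, 24, 30, 40, 56, 62, 71, 91]

Fragment lengths:
  7→16: 9 bp
  16→24: 8 bp
  24→30: 6 bp
  30→40: 10 bp
  40→56: 16 bp
  56→62: 6 bp
  62→71: 9 bp
  71→91: 20 bp
  91→7 (wrap): 92-91+7 = 8 bp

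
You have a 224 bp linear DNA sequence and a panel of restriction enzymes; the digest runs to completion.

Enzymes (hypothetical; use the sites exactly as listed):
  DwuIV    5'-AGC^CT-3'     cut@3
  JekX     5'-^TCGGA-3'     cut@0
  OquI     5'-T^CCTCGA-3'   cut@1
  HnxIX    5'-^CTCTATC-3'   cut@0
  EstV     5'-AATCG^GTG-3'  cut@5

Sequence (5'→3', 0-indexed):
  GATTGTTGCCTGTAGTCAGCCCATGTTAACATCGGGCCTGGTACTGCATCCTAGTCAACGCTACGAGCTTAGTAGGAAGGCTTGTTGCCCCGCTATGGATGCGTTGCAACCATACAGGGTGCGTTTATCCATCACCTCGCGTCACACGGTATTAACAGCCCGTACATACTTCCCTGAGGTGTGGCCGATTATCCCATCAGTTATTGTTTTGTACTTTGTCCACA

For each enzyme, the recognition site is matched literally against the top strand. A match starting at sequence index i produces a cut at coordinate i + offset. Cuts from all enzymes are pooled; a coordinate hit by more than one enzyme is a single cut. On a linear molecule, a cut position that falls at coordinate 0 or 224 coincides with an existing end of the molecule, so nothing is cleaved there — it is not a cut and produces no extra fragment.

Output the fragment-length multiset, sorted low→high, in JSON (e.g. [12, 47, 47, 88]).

Site scan:
  DwuIV (AGCCT, off=3): no sites
  JekX (TCGGA, off=0): no sites
  OquI (TCCTCGA, off=1): no sites
  HnxIX (CTCTATC, off=0): no sites
  EstV (AATCGGTG, off=5): no sites

All cut coordinates (distinct, sorted): ∅

Fragments:
  no cuts → one linear fragment of 224 bp

[224]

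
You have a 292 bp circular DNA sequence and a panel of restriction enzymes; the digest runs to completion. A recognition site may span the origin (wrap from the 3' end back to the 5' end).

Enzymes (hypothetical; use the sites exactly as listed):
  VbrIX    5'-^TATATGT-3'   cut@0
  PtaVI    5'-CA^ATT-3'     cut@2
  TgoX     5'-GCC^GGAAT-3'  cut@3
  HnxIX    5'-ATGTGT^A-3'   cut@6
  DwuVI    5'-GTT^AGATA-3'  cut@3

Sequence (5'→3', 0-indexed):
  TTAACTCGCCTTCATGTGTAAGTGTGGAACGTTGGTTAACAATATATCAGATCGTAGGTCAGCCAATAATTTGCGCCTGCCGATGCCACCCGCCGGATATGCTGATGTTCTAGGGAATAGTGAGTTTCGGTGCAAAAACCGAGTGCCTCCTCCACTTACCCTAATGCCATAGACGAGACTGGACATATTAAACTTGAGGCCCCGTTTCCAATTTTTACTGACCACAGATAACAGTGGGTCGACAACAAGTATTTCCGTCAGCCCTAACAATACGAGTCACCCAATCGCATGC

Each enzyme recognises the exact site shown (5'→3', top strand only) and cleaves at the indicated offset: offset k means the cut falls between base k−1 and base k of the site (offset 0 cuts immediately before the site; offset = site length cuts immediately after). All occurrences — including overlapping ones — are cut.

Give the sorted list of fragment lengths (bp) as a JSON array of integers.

[101,191]

Site scan:
  VbrIX (TATATGT, off=0): no sites
  PtaVI CAATT/2: at [208] ⇒ [210]
  TgoX (GCCGGAAT, off=3): no sites
  HnxIX ATGTGTA/6: at [13] ⇒ [19]
  DwuVI (GTTAGATA, off=3): no sites

Pooled cuts: [19, 210]

Fragments:
  19→210: 191 bp
  210→19 (wrap): 292-210+19 = 101 bp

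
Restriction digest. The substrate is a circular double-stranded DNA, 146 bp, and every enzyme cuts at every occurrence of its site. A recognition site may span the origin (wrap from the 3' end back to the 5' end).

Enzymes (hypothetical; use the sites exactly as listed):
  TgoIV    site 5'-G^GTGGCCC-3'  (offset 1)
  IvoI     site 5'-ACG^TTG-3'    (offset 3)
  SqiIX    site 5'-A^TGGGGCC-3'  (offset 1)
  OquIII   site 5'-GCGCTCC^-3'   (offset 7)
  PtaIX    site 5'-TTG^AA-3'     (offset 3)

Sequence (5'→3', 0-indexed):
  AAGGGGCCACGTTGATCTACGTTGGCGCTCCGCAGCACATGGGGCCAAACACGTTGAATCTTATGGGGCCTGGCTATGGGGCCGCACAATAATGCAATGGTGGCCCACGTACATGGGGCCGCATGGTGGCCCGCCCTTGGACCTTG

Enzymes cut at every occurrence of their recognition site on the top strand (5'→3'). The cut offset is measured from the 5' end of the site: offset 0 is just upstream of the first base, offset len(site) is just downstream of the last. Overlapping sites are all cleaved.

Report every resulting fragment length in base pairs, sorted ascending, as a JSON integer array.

Per-enzyme occurrences:
  TgoIV GGTGGCCC/1: at [98, 124] ⇒ [99, 125]
  IvoI ACGTTG/3: at [8, 18, 50] ⇒ [11, 21, 53]
  SqiIX ATGGGGCC/1: at [38, 62, 75, 112] ⇒ [39, 63, 76, 113]
  OquIII GCGCTCC/7: at [24] ⇒ [31]
  PtaIX TTGAA/3: at [53, 143] ⇒ [0, 56]

Pooled cuts: [0, 11, 21, 31, 39, 53, 56, 63, 76, 99, 113, 125]

Fragment lengths:
  0→11: 11 bp
  11→21: 10 bp
  21→31: 10 bp
  31→39: 8 bp
  39→53: 14 bp
  53→56: 3 bp
  56→63: 7 bp
  63→76: 13 bp
  76→99: 23 bp
  99→113: 14 bp
  113→125: 12 bp
  125→0 (wrap): 146-125+0 = 21 bp

[3,7,8,10,10,11,12,13,14,14,21,23]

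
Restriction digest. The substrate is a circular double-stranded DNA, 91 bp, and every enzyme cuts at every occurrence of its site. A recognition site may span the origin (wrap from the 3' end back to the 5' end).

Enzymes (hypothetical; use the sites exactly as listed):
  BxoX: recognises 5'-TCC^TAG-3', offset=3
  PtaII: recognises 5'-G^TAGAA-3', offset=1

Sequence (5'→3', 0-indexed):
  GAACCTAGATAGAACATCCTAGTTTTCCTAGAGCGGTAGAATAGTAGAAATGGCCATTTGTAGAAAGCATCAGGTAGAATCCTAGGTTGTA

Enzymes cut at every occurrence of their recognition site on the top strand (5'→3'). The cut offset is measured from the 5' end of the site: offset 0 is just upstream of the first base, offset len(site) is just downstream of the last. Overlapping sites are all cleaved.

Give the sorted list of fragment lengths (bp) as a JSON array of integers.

Per-enzyme occurrences:
  BxoX (TCCTAG, off=3): starts [16, 25, 79] → cuts [19, 28, 82]
  PtaII (GTAGAA, off=1): starts [35, 43, 59, 73, 88] → cuts [36, 44, 60, 74, 89]

Pooled cuts: [19, 28, 36, 44, 60, 74, 82, 89]

Fragments:
  19→28: 9 bp
  28→36: 8 bp
  36→44: 8 bp
  44→60: 16 bp
  60→74: 14 bp
  74→82: 8 bp
  82→89: 7 bp
  89→19 (wrap): 91-89+19 = 21 bp

[7,8,8,8,9,14,16,21]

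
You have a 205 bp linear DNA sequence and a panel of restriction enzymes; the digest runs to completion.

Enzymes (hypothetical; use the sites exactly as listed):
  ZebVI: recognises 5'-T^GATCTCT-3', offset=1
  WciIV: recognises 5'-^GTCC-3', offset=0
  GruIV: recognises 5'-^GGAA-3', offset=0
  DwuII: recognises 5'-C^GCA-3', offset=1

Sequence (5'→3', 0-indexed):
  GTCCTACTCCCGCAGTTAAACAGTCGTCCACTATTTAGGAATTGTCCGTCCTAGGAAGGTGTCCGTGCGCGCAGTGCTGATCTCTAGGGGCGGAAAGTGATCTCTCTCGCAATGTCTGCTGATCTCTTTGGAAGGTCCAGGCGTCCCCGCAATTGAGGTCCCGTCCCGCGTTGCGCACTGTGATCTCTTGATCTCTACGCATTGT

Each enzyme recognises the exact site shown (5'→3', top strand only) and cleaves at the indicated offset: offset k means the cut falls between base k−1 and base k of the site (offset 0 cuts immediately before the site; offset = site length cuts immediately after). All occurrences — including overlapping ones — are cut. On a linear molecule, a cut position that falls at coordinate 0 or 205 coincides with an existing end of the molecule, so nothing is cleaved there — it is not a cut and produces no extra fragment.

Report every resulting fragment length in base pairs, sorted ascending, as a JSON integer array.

[4,5,5,6,6,6,7,7,7,7,8,8,8,9,9,9,10,10,11,12,12,12,13,14]

Site scan:
  ZebVI TGATCTCT/1: at [77, 97, 119, 180, 188] ⇒ [78, 98, 120, 181, 189]
  WciIV GTCC/0: at [0, 25, 43, 47, 60, 134, 142, 157, 162] ⇒ [25, 43, 47, 60, 134, 142, 157, 162] (position 0 is a terminus of the linear molecule — no cut)
  GruIV GGAA/0: at [37, 53, 91, 129] ⇒ [37, 53, 91, 129]
  DwuII CGCA/1: at [10, 69, 107, 147, 173, 197] ⇒ [11, 70, 108, 148, 174, 198]

Pooled cuts: [11, 25, 37, 43, 47, 53, 60, 70, 78, 91, 98, 108, 120, 129, 134, 142, 148, 157, 162, 174, 181, 189, 198]

Fragments:
  [0,11): 11 bp
  [11,25): 14 bp
  [25,37): 12 bp
  [37,43): 6 bp
  [43,47): 4 bp
  [47,53): 6 bp
  [53,60): 7 bp
  [60,70): 10 bp
  [70,78): 8 bp
  [78,91): 13 bp
  [91,98): 7 bp
  [98,108): 10 bp
  [108,120): 12 bp
  [120,129): 9 bp
  [129,134): 5 bp
  [134,142): 8 bp
  [142,148): 6 bp
  [148,157): 9 bp
  [157,162): 5 bp
  [162,174): 12 bp
  [174,181): 7 bp
  [181,189): 8 bp
  [189,198): 9 bp
  [198,205): 7 bp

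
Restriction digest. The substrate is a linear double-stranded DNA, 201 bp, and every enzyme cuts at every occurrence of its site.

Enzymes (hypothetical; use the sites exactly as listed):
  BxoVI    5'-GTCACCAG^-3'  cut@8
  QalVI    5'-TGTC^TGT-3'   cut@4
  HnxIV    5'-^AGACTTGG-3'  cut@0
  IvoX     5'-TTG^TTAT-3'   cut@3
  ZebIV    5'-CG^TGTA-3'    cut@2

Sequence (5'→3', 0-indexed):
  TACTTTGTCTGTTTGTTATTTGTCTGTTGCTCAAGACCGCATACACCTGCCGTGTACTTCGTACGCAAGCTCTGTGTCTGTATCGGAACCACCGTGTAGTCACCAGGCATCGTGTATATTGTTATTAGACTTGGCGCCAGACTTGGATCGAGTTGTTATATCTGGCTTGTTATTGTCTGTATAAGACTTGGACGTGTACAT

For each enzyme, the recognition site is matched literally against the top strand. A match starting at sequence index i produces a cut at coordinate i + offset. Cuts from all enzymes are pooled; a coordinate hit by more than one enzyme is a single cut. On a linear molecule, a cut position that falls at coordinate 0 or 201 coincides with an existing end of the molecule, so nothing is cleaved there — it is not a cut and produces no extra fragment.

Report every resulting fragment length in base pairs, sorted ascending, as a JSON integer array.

Site scan:
  BxoVI (GTCACCAG, off=8): starts [98] → cuts [106]
  QalVI (TGTCTGT, off=4): starts [5, 20, 74, 173] → cuts [9, 24, 78, 177]
  HnxIV (AGACTTGG, off=0): starts [126, 138, 183] → cuts [126, 138, 183]
  IvoX (TTGTTAT, off=3): starts [12, 118, 152, 166] → cuts [15, 121, 155, 169]
  ZebIV (CGTGTA, off=2): starts [50, 92, 110, 192] → cuts [52, 94, 112, 194]

Pooled cuts: [9, 15, 24, 52, 78, 94, 106, 112, 121, 126, 138, 155, 169, 177, 183, 194]

Fragment lengths:
  [0,9): 9 bp
  [9,15): 6 bp
  [15,24): 9 bp
  [24,52): 28 bp
  [52,78): 26 bp
  [78,94): 16 bp
  [94,106): 12 bp
  [106,112): 6 bp
  [112,121): 9 bp
  [121,126): 5 bp
  [126,138): 12 bp
  [138,155): 17 bp
  [155,169): 14 bp
  [169,177): 8 bp
  [177,183): 6 bp
  [183,194): 11 bp
  [194,201): 7 bp

[5,6,6,6,7,8,9,9,9,11,12,12,14,16,17,26,28]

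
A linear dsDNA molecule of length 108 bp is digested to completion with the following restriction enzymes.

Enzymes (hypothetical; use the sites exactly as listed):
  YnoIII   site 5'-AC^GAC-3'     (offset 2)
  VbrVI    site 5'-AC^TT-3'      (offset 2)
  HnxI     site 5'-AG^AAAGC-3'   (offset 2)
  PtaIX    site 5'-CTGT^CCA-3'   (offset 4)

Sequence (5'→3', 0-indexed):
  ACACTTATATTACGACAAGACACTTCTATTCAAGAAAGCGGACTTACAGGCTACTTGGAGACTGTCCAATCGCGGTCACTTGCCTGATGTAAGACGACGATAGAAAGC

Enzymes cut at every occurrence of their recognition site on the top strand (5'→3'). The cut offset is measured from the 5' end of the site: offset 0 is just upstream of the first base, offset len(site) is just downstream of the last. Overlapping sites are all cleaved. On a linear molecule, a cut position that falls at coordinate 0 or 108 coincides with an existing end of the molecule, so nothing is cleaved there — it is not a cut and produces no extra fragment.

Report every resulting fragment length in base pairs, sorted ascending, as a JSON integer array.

[4,5,8,9,9,10,11,11,11,14,16]

Site scan:
  YnoIII ACGAC/2: at [11, 93] ⇒ [13, 95]
  VbrVI ACTT/2: at [2, 21, 41, 52, 77] ⇒ [4, 23, 43, 54, 79]
  HnxI AGAAAGC/2: at [32, 101] ⇒ [34, 103]
  PtaIX CTGTCCA/4: at [61] ⇒ [65]

All cut coordinates (distinct, sorted): [4, 13, 23, 34, 43, 54, 65, 79, 95, 103]

Fragments:
  [0,4): 4 bp
  [4,13): 9 bp
  [13,23): 10 bp
  [23,34): 11 bp
  [34,43): 9 bp
  [43,54): 11 bp
  [54,65): 11 bp
  [65,79): 14 bp
  [79,95): 16 bp
  [95,103): 8 bp
  [103,108): 5 bp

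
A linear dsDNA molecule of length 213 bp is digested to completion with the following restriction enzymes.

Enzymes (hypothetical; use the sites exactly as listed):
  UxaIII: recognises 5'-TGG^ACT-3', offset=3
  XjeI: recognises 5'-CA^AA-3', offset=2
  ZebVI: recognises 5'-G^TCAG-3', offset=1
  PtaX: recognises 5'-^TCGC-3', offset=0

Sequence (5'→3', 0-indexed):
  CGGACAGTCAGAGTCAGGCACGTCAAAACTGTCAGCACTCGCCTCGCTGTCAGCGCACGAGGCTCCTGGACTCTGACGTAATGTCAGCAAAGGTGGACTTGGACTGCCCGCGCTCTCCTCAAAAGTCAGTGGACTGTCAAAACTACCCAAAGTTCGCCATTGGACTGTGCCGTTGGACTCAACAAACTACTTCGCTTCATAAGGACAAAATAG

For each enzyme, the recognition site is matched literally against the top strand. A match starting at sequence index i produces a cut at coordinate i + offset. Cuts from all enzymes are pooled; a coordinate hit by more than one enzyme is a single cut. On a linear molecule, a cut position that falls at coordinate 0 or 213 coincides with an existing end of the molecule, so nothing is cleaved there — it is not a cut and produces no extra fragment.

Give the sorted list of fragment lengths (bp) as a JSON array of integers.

[4,4,5,6,6,6,6,6,6,7,7,7,7,7,7,8,10,10,12,13,14,16,19,20]

Per-enzyme occurrences:
  UxaIII TGGACT/3: at [66, 93, 99, 129, 160, 173] ⇒ [69, 96, 102, 132, 163, 176]
  XjeI CAAA/2: at [23, 87, 119, 137, 147, 182, 205] ⇒ [25, 89, 121, 139, 149, 184, 207]
  ZebVI GTCAG/1: at [6, 12, 30, 48, 82, 124] ⇒ [7, 13, 31, 49, 83, 125]
  PtaX TCGC/0: at [38, 43, 153, 191] ⇒ [38, 43, 153, 191]

All cut coordinates (distinct, sorted): [7, 13, 25, 31, 38, 43, 49, 69, 83, 89, 96, 102, 121, 125, 132, 139, 149, 153, 163, 176, 184, 191, 207]

Fragment lengths:
  [0,7): 7 bp
  [7,13): 6 bp
  [13,25): 12 bp
  [25,31): 6 bp
  [31,38): 7 bp
  [38,43): 5 bp
  [43,49): 6 bp
  [49,69): 20 bp
  [69,83): 14 bp
  [83,89): 6 bp
  [89,96): 7 bp
  [96,102): 6 bp
  [102,121): 19 bp
  [121,125): 4 bp
  [125,132): 7 bp
  [132,139): 7 bp
  [139,149): 10 bp
  [149,153): 4 bp
  [153,163): 10 bp
  [163,176): 13 bp
  [176,184): 8 bp
  [184,191): 7 bp
  [191,207): 16 bp
  [207,213): 6 bp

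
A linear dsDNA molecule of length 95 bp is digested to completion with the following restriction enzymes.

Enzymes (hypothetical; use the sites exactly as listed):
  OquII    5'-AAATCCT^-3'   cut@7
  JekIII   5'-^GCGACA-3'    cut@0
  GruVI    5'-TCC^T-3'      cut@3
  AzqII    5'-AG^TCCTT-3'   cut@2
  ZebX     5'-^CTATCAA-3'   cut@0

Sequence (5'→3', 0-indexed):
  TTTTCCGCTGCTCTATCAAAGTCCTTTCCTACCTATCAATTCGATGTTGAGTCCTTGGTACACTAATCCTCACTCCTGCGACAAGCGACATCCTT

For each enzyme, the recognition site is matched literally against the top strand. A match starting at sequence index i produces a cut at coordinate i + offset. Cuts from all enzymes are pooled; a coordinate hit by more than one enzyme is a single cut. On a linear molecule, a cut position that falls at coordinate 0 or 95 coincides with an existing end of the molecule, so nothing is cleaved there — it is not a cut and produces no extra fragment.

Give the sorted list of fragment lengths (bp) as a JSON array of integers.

[1,2,3,3,3,5,7,7,9,9,12,15,19]

Scan for sites:
  OquII (AAATCCT, off=7): no sites
  JekIII GCGACA/0: at [77, 84] ⇒ [77, 84]
  GruVI TCCT/3: at [21, 26, 51, 66, 73, 90] ⇒ [24, 29, 54, 69, 76, 93]
  AzqII AGTCCTT/2: at [19, 49] ⇒ [21, 51]
  ZebX CTATCAA/0: at [12, 32] ⇒ [12, 32]

Pooled cuts: [12, 21, 24, 29, 32, 51, 54, 69, 76, 77, 84, 93]

Fragments:
  [0,12): 12 bp
  [12,21): 9 bp
  [21,24): 3 bp
  [24,29): 5 bp
  [29,32): 3 bp
  [32,51): 19 bp
  [51,54): 3 bp
  [54,69): 15 bp
  [69,76): 7 bp
  [76,77): 1 bp
  [77,84): 7 bp
  [84,93): 9 bp
  [93,95): 2 bp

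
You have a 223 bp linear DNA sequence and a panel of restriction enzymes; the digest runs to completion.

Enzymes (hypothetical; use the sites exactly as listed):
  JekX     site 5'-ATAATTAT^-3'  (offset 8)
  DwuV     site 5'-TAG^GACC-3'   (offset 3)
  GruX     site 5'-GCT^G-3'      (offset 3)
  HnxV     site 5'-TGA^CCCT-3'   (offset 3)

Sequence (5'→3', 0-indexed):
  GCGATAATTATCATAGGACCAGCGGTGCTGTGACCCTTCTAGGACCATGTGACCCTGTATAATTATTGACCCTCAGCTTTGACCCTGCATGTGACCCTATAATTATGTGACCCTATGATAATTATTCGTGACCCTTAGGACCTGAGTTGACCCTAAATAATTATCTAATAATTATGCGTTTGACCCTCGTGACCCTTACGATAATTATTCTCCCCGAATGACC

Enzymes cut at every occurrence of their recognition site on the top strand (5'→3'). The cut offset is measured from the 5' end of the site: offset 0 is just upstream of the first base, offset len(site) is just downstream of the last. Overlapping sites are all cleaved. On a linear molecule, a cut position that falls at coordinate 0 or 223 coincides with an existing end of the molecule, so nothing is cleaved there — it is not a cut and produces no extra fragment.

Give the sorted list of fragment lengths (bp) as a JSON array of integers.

[3,4,4,5,6,7,8,9,9,10,11,11,12,12,12,13,13,14,14,15,15,16]

Scan for sites:
  JekX (ATAATTAT, off=8): starts [3, 58, 98, 117, 156, 167, 200] → cuts [11, 66, 106, 125, 164, 175, 208]
  DwuV (TAGGACC, off=3): starts [13, 39, 135] → cuts [16, 42, 138]
  GruX (GCTG, off=3): starts [26] → cuts [29]
  HnxV (TGACCCT, off=3): starts [30, 49, 66, 79, 91, 107, 128, 147, 180, 189] → cuts [33, 52, 69, 82, 94, 110, 131, 150, 183, 192]

All cut coordinates (distinct, sorted): [11, 16, 29, 33, 42, 52, 66, 69, 82, 94, 106, 110, 125, 131, 138, 150, 164, 175, 183, 192, 208]

Fragment lengths:
  [0,11): 11 bp
  [11,16): 5 bp
  [16,29): 13 bp
  [29,33): 4 bp
  [33,42): 9 bp
  [42,52): 10 bp
  [52,66): 14 bp
  [66,69): 3 bp
  [69,82): 13 bp
  [82,94): 12 bp
  [94,106): 12 bp
  [106,110): 4 bp
  [110,125): 15 bp
  [125,131): 6 bp
  [131,138): 7 bp
  [138,150): 12 bp
  [150,164): 14 bp
  [164,175): 11 bp
  [175,183): 8 bp
  [183,192): 9 bp
  [192,208): 16 bp
  [208,223): 15 bp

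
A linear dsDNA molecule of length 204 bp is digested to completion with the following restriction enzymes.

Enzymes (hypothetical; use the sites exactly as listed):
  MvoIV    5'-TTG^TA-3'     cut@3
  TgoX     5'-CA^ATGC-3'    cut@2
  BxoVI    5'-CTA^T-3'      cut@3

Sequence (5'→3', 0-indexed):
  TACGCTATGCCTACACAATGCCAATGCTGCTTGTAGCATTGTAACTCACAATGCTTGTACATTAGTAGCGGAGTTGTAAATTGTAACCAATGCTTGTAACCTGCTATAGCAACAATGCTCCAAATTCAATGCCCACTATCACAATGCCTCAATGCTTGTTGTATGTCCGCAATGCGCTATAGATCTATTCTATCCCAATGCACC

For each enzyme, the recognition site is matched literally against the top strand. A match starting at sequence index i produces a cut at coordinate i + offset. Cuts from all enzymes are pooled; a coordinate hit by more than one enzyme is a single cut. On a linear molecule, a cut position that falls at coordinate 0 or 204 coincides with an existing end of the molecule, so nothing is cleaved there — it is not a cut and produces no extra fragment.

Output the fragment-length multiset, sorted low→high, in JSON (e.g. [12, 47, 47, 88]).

Scan for sites:
  MvoIV (TTGTA, off=3): starts [30, 38, 54, 73, 80, 93, 158] → cuts [33, 41, 57, 76, 83, 96, 161]
  TgoX (CAATGC, off=2): starts [15, 21, 48, 87, 112, 126, 141, 149, 169, 195] → cuts [17, 23, 50, 89, 114, 128, 143, 151, 171, 197]
  BxoVI (CTAT, off=3): starts [4, 103, 135, 176, 184, 189] → cuts [7, 106, 138, 179, 187, 192]

Pooled cuts: [7, 17, 23, 33, 41, 50, 57, 76, 83, 89, 96, 106, 114, 128, 138, 143, 151, 161, 171, 179, 187, 192, 197]

Fragment lengths:
  [0,7): 7 bp
  [7,17): 10 bp
  [17,23): 6 bp
  [23,33): 10 bp
  [33,41): 8 bp
  [41,50): 9 bp
  [50,57): 7 bp
  [57,76): 19 bp
  [76,83): 7 bp
  [83,89): 6 bp
  [89,96): 7 bp
  [96,106): 10 bp
  [106,114): 8 bp
  [114,128): 14 bp
  [128,138): 10 bp
  [138,143): 5 bp
  [143,151): 8 bp
  [151,161): 10 bp
  [161,171): 10 bp
  [171,179): 8 bp
  [179,187): 8 bp
  [187,192): 5 bp
  [192,197): 5 bp
  [197,204): 7 bp

[5,5,5,6,6,7,7,7,7,7,8,8,8,8,8,9,10,10,10,10,10,10,14,19]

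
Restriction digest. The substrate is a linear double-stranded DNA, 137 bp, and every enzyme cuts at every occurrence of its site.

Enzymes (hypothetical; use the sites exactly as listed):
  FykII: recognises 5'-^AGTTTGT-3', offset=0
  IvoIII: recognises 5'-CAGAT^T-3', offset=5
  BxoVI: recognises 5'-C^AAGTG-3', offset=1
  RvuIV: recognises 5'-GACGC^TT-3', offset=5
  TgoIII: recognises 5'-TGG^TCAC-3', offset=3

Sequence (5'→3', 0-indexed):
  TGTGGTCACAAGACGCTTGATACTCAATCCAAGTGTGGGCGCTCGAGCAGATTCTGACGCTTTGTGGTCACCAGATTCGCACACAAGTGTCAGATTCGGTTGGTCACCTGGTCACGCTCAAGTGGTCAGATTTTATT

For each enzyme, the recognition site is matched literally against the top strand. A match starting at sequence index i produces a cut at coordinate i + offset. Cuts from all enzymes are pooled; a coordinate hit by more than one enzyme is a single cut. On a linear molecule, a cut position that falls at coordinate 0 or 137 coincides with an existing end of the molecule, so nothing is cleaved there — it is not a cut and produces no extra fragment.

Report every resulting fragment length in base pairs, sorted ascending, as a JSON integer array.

Scan for sites:
  FykII (AGTTTGT, off=0): no sites
  IvoIII CAGATT/5: at [47, 71, 90, 126] ⇒ [52, 76, 95, 131]
  BxoVI CAAGTG/1: at [29, 83, 118] ⇒ [30, 84, 119]
  RvuIV GACGCTT/5: at [11, 55] ⇒ [16, 60]
  TgoIII TGGTCAC/3: at [2, 64, 100, 108] ⇒ [5, 67, 103, 111]

Pooled cuts: [5, 16, 30, 52, 60, 67, 76, 84, 95, 103, 111, 119, 131]

Fragment lengths:
  [0,5): 5 bp
  [5,16): 11 bp
  [16,30): 14 bp
  [30,52): 22 bp
  [52,60): 8 bp
  [60,67): 7 bp
  [67,76): 9 bp
  [76,84): 8 bp
  [84,95): 11 bp
  [95,103): 8 bp
  [103,111): 8 bp
  [111,119): 8 bp
  [119,131): 12 bp
  [131,137): 6 bp

[5,6,7,8,8,8,8,8,9,11,11,12,14,22]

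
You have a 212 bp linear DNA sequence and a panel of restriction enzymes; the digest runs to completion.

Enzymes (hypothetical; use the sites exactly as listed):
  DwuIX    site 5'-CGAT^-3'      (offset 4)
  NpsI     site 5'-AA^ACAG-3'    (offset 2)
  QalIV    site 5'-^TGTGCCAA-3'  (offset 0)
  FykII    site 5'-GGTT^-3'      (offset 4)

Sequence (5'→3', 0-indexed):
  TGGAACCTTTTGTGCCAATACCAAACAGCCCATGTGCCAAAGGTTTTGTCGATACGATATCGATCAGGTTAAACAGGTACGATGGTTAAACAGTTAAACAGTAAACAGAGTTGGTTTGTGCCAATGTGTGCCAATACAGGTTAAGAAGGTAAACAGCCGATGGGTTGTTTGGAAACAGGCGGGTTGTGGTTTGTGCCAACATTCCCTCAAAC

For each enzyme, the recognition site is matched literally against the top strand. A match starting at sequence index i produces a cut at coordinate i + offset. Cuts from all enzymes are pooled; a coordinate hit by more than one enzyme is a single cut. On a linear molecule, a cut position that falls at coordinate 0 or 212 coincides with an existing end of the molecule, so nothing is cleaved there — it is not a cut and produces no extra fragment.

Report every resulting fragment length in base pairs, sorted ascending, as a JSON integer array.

Per-enzyme occurrences:
  DwuIX (CGAT, off=4): starts [49, 54, 60, 79, 157] → cuts [53, 58, 64, 83, 161]
  NpsI (AAACAG, off=2): starts [22, 70, 87, 95, 102, 150, 172] → cuts [24, 72, 89, 97, 104, 152, 174]
  QalIV (TGTGCCAA, off=0): starts [10, 32, 116, 126, 191] → cuts [10, 32, 116, 126, 191]
  FykII (GGTT, off=4): starts [41, 66, 83, 112, 138, 162, 181, 187] → cuts [45, 70, 87, 116, 142, 166, 185, 191]

All cut coordinates (distinct, sorted): [10, 24, 32, 45, 53, 58, 64, 70, 72, 83, 87, 89, 97, 104, 116, 126, 142, 152, 161, 166, 174, 185, 191]

Fragment lengths:
  [0,10): 10 bp
  [10,24): 14 bp
  [24,32): 8 bp
  [32,45): 13 bp
  [45,53): 8 bp
  [53,58): 5 bp
  [58,64): 6 bp
  [64,70): 6 bp
  [70,72): 2 bp
  [72,83): 11 bp
  [83,87): 4 bp
  [87,89): 2 bp
  [89,97): 8 bp
  [97,104): 7 bp
  [104,116): 12 bp
  [116,126): 10 bp
  [126,142): 16 bp
  [142,152): 10 bp
  [152,161): 9 bp
  [161,166): 5 bp
  [166,174): 8 bp
  [174,185): 11 bp
  [185,191): 6 bp
  [191,212): 21 bp

[2,2,4,5,5,6,6,6,7,8,8,8,8,9,10,10,10,11,11,12,13,14,16,21]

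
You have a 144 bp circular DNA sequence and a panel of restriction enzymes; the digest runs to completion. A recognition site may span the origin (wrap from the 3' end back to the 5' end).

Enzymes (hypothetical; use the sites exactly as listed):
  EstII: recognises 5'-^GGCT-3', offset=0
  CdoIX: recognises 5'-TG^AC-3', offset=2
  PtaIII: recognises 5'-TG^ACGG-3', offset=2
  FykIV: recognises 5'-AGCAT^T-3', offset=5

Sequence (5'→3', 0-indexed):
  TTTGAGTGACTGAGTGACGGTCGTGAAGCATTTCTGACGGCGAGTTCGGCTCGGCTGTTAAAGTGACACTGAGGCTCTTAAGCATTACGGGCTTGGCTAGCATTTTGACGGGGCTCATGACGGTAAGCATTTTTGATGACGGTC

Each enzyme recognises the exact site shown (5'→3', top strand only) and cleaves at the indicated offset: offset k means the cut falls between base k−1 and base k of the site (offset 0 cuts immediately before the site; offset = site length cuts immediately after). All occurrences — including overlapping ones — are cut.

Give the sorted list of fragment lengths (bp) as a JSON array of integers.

[4,4,4,5,5,5,7,8,8,8,9,11,11,13,13,14,15]

Per-enzyme occurrences:
  EstII (GGCT, off=0): starts [47, 52, 72, 89, 94, 111] → cuts [47, 52, 72, 89, 94, 111]
  CdoIX (TGAC, off=2): starts [6, 14, 34, 63, 105, 117, 136] → cuts [8, 16, 36, 65, 107, 119, 138]
  PtaIII (TGACGG, off=2): starts [14, 34, 105, 117, 136] → cuts [16, 36, 107, 119, 138]
  FykIV (AGCATT, off=5): starts [26, 80, 98, 125] → cuts [31, 85, 103, 130]

Pooled cuts: [8, 16, 31, 36, 47, 52, 65, 72, 85, 89, 94, 103, 107, 111, 119, 130, 138]

Fragment lengths:
  8→16: 8 bp
  16→31: 15 bp
  31→36: 5 bp
  36→47: 11 bp
  47→52: 5 bp
  52→65: 13 bp
  65→72: 7 bp
  72→85: 13 bp
  85→89: 4 bp
  89→94: 5 bp
  94→103: 9 bp
  103→107: 4 bp
  107→111: 4 bp
  111→119: 8 bp
  119→130: 11 bp
  130→138: 8 bp
  138→8 (wrap): 144-138+8 = 14 bp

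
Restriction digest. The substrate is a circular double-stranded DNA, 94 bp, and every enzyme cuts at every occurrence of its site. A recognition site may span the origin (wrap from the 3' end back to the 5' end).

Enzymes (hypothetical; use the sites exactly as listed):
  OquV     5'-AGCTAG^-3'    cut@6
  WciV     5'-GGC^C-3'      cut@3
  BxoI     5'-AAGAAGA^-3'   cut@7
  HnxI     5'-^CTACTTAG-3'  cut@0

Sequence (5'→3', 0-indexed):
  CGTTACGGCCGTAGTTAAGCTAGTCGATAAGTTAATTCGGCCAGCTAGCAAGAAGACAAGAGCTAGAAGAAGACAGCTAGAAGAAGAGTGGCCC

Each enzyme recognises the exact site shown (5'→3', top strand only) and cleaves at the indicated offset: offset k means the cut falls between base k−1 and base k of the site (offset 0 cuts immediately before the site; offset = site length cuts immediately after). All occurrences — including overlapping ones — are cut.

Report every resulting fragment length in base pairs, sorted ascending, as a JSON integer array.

[5,7,7,7,7,8,10,11,14,18]

Site scan:
  OquV (AGCTAG, off=6): starts [17, 42, 60, 74] → cuts [23, 48, 66, 80]
  WciV (GGCC, off=3): starts [6, 38, 89] → cuts [9, 41, 92]
  BxoI (AAGAAGA, off=7): starts [49, 66, 80] → cuts [56, 73, 87]
  HnxI (CTACTTAG, off=0): no sites

Pooled cuts: [9, 23, 41, 48, 56, 66, 73, 80, 87, 92]

Fragment lengths:
  9→23: 14 bp
  23→41: 18 bp
  41→48: 7 bp
  48→56: 8 bp
  56→66: 10 bp
  66→73: 7 bp
  73→80: 7 bp
  80→87: 7 bp
  87→92: 5 bp
  92→9 (wrap): 94-92+9 = 11 bp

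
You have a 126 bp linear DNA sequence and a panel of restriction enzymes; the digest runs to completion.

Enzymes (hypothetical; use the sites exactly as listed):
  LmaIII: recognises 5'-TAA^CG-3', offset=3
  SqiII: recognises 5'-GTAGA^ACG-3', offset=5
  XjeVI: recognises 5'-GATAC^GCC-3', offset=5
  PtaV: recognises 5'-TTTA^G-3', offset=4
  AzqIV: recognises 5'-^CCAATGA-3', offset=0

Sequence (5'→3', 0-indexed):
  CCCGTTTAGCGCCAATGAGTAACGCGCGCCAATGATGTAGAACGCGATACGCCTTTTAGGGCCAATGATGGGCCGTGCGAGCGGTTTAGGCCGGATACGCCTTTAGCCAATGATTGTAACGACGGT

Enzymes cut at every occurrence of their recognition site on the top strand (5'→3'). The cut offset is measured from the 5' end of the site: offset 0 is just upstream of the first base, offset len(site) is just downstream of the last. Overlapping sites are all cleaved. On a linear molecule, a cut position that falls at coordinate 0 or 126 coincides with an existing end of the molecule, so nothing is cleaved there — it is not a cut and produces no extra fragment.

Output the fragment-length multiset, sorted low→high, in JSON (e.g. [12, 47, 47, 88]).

Scan for sites:
  LmaIII TAACG/3: at [19, 116] ⇒ [22, 119]
  SqiII GTAGAACG/5: at [36] ⇒ [41]
  XjeVI GATACGCC/5: at [45, 93] ⇒ [50, 98]
  PtaV TTTAG/4: at [4, 54, 84, 101] ⇒ [8, 58, 88, 105]
  AzqIV CCAATGA/0: at [11, 28, 61, 106] ⇒ [11, 28, 61, 106]

All cut coordinates (distinct, sorted): [8, 11, 22, 28, 41, 50, 58, 61, 88, 98, 105, 106, 119]

Fragment lengths:
  [0,8): 8 bp
  [8,11): 3 bp
  [11,22): 11 bp
  [22,28): 6 bp
  [28,41): 13 bp
  [41,50): 9 bp
  [50,58): 8 bp
  [58,61): 3 bp
  [61,88): 27 bp
  [88,98): 10 bp
  [98,105): 7 bp
  [105,106): 1 bp
  [106,119): 13 bp
  [119,126): 7 bp

[1,3,3,6,7,7,8,8,9,10,11,13,13,27]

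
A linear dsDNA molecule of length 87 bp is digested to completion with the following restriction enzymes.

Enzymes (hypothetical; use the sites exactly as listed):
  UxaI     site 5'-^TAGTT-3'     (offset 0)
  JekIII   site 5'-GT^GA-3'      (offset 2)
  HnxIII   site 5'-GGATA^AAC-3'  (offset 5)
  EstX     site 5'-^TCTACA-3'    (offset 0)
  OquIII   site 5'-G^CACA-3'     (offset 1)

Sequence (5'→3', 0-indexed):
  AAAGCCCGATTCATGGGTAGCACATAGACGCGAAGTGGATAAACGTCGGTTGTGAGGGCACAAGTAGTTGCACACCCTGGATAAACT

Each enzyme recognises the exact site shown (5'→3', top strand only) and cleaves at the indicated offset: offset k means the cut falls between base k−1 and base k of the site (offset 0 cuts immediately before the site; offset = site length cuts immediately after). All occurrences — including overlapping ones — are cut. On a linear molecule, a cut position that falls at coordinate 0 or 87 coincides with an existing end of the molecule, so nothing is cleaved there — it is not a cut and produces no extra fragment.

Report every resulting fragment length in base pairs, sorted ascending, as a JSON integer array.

[4,5,6,6,12,13,20,21]

Scan for sites:
  UxaI (TAGTT, off=0): starts [64] → cuts [64]
  JekIII (GTGA, off=2): starts [51] → cuts [53]
  HnxIII (GGATAAAC, off=5): starts [36, 78] → cuts [41, 83]
  EstX (TCTACA, off=0): no sites
  OquIII (GCACA, off=1): starts [19, 57, 69] → cuts [20, 58, 70]

All cut coordinates (distinct, sorted): [20, 41, 53, 58, 64, 70, 83]

Fragment lengths:
  [0,20): 20 bp
  [20,41): 21 bp
  [41,53): 12 bp
  [53,58): 5 bp
  [58,64): 6 bp
  [64,70): 6 bp
  [70,83): 13 bp
  [83,87): 4 bp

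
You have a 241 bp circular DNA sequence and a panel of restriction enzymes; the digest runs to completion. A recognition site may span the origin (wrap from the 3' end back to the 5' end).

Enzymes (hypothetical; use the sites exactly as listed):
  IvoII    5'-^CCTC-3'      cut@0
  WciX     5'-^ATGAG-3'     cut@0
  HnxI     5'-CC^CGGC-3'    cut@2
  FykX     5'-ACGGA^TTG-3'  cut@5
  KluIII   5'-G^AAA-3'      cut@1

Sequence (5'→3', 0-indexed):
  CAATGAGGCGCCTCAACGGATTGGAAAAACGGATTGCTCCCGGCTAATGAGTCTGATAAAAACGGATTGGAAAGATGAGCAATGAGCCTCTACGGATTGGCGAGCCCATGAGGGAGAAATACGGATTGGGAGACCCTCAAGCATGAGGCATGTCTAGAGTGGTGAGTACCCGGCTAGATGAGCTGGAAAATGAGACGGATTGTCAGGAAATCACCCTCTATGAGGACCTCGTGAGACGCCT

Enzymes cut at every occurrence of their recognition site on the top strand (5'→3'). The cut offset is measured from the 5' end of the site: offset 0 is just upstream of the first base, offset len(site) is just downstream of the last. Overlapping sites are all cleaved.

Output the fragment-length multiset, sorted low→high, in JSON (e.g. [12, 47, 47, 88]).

Per-enzyme occurrences:
  IvoII CCTC/0: at [10, 86, 134, 214, 226, 238] ⇒ [10, 86, 134, 214, 226, 238]
  WciX ATGAG/0: at [2, 46, 74, 81, 107, 142, 177, 189, 219] ⇒ [2, 46, 74, 81, 107, 142, 177, 189, 219]
  HnxI CCCGGC/2: at [38, 168] ⇒ [40, 170]
  FykX ACGGATTG/5: at [15, 28, 61, 91, 120, 194] ⇒ [20, 33, 66, 96, 125, 199]
  KluIII GAAA/1: at [23, 69, 115, 185, 206] ⇒ [24, 70, 116, 186, 207]

All cut coordinates (distinct, sorted): [2, 10, 20, 24, 33, 40, 46, 66, 70, 74, 81, 86, 96, 107, 116, 125, 134, 142, 170, 177, 186, 189, 199, 207, 214, 219, 226, 238]

Fragments:
  2→10: 8 bp
  10→20: 10 bp
  20→24: 4 bp
  24→33: 9 bp
  33→40: 7 bp
  40→46: 6 bp
  46→66: 20 bp
  66→70: 4 bp
  70→74: 4 bp
  74→81: 7 bp
  81→86: 5 bp
  86→96: 10 bp
  96→107: 11 bp
  107→116: 9 bp
  116→125: 9 bp
  125→134: 9 bp
  134→142: 8 bp
  142→170: 28 bp
  170→177: 7 bp
  177→186: 9 bp
  186→189: 3 bp
  189→199: 10 bp
  199→207: 8 bp
  207→214: 7 bp
  214→219: 5 bp
  219→226: 7 bp
  226→238: 12 bp
  238→2 (wrap): 241-238+2 = 5 bp

[3,4,4,4,5,5,5,6,7,7,7,7,7,8,8,8,9,9,9,9,9,10,10,10,11,12,20,28]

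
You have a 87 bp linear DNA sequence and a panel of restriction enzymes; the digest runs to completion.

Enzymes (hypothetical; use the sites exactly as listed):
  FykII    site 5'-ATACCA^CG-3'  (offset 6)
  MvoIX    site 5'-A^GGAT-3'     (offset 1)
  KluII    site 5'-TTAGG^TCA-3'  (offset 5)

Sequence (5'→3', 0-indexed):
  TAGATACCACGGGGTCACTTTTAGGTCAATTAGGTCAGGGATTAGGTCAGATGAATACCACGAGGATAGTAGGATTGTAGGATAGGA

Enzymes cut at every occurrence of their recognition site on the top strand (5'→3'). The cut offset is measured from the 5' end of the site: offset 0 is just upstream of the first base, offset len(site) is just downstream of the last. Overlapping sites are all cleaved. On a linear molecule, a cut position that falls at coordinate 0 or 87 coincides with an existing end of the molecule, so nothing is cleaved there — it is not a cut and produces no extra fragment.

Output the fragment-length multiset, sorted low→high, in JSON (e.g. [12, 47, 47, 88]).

Per-enzyme occurrences:
  FykII (ATACCACG, off=6): starts [3, 54] → cuts [9, 60]
  MvoIX (AGGAT, off=1): starts [62, 70, 78] → cuts [63, 71, 79]
  KluII (TTAGGTCA, off=5): starts [20, 29, 41] → cuts [25, 34, 46]

All cut coordinates (distinct, sorted): [9, 25, 34, 46, 60, 63, 71, 79]

Fragment lengths:
  [0,9): 9 bp
  [9,25): 16 bp
  [25,34): 9 bp
  [34,46): 12 bp
  [46,60): 14 bp
  [60,63): 3 bp
  [63,71): 8 bp
  [71,79): 8 bp
  [79,87): 8 bp

[3,8,8,8,9,9,12,14,16]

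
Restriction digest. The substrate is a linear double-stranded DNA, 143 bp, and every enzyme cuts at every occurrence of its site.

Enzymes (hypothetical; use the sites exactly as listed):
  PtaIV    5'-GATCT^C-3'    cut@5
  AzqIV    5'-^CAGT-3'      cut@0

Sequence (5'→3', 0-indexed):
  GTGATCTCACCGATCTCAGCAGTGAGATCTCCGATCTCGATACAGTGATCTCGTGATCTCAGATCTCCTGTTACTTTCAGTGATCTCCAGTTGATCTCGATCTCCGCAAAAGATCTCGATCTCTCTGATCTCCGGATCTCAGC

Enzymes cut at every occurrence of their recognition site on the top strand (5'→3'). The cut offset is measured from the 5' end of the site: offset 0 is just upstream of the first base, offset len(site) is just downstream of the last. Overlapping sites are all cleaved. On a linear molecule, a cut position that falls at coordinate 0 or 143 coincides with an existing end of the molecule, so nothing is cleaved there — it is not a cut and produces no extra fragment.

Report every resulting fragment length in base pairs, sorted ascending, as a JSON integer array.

[1,3,4,5,6,6,7,7,7,8,8,9,9,9,9,10,11,11,13]

Per-enzyme occurrences:
  PtaIV GATCTC/5: at [2, 11, 25, 32, 46, 54, 61, 81, 92, 98, 111, 117, 126, 134] ⇒ [7, 16, 30, 37, 51, 59, 66, 86, 97, 103, 116, 122, 131, 139]
  AzqIV CAGT/0: at [19, 42, 77, 87] ⇒ [19, 42, 77, 87]

Pooled cuts: [7, 16, 19, 30, 37, 42, 51, 59, 66, 77, 86, 87, 97, 103, 116, 122, 131, 139]

Fragment lengths:
  [0,7): 7 bp
  [7,16): 9 bp
  [16,19): 3 bp
  [19,30): 11 bp
  [30,37): 7 bp
  [37,42): 5 bp
  [42,51): 9 bp
  [51,59): 8 bp
  [59,66): 7 bp
  [66,77): 11 bp
  [77,86): 9 bp
  [86,87): 1 bp
  [87,97): 10 bp
  [97,103): 6 bp
  [103,116): 13 bp
  [116,122): 6 bp
  [122,131): 9 bp
  [131,139): 8 bp
  [139,143): 4 bp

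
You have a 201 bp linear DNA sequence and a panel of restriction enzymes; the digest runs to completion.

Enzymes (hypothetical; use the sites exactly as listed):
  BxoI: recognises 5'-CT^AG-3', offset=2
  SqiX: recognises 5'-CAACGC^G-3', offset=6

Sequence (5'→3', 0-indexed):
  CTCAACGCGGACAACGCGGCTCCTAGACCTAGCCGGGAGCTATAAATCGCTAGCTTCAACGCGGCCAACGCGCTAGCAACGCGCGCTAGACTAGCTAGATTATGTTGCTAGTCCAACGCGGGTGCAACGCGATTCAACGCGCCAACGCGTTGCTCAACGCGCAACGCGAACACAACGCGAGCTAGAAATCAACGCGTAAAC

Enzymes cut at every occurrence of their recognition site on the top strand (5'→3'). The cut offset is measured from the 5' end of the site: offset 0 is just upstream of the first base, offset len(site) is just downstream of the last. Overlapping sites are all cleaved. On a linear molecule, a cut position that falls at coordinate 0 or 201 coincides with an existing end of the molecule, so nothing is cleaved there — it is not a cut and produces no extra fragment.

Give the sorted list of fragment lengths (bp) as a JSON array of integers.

[3,4,5,5,5,6,6,7,7,8,8,8,9,9,10,10,11,11,11,12,12,13,21]

Per-enzyme occurrences:
  BxoI CTAG/2: at [22, 28, 49, 72, 85, 90, 94, 107, 181] ⇒ [24, 30, 51, 74, 87, 92, 96, 109, 183]
  SqiX CAACGCG/6: at [2, 11, 56, 65, 76, 113, 124, 134, 142, 154, 161, 172, 189] ⇒ [8, 17, 62, 71, 82, 119, 130, 140, 148, 160, 167, 178, 195]

All cut coordinates (distinct, sorted): [8, 17, 24, 30, 51, 62, 71, 74, 82, 87, 92, 96, 109, 119, 130, 140, 148, 160, 167, 178, 183, 195]

Fragment lengths:
  [0,8): 8 bp
  [8,17): 9 bp
  [17,24): 7 bp
  [24,30): 6 bp
  [30,51): 21 bp
  [51,62): 11 bp
  [62,71): 9 bp
  [71,74): 3 bp
  [74,82): 8 bp
  [82,87): 5 bp
  [87,92): 5 bp
  [92,96): 4 bp
  [96,109): 13 bp
  [109,119): 10 bp
  [119,130): 11 bp
  [130,140): 10 bp
  [140,148): 8 bp
  [148,160): 12 bp
  [160,167): 7 bp
  [167,178): 11 bp
  [178,183): 5 bp
  [183,195): 12 bp
  [195,201): 6 bp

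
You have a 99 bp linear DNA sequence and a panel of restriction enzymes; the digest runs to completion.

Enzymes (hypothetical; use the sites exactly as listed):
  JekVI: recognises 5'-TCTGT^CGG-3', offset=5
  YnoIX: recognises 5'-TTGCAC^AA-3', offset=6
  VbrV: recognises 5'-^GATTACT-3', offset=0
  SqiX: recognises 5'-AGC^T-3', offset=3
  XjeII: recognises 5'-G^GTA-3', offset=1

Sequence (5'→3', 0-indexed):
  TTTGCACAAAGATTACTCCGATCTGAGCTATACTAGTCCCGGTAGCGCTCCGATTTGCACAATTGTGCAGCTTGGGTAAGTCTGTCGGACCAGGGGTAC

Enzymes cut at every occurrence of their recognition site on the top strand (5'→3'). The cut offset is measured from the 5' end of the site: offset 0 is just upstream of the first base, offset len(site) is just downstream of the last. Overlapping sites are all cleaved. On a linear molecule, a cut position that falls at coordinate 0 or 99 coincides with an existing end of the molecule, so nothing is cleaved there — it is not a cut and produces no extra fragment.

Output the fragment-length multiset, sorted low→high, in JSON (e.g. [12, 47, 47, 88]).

Scan for sites:
  JekVI (TCTGTCGG, off=5): starts [80] → cuts [85]
  YnoIX (TTGCACAA, off=6): starts [1, 54] → cuts [7, 60]
  VbrV (GATTACT, off=0): starts [10] → cuts [10]
  SqiX (AGCT, off=3): starts [25, 68] → cuts [28, 71]
  XjeII (GGTA, off=1): starts [40, 74, 94] → cuts [41, 75, 95]

All cut coordinates (distinct, sorted): [7, 10, 28, 41, 60, 71, 75, 85, 95]

Fragment lengths:
  [0,7): 7 bp
  [7,10): 3 bp
  [10,28): 18 bp
  [28,41): 13 bp
  [41,60): 19 bp
  [60,71): 11 bp
  [71,75): 4 bp
  [75,85): 10 bp
  [85,95): 10 bp
  [95,99): 4 bp

[3,4,4,7,10,10,11,13,18,19]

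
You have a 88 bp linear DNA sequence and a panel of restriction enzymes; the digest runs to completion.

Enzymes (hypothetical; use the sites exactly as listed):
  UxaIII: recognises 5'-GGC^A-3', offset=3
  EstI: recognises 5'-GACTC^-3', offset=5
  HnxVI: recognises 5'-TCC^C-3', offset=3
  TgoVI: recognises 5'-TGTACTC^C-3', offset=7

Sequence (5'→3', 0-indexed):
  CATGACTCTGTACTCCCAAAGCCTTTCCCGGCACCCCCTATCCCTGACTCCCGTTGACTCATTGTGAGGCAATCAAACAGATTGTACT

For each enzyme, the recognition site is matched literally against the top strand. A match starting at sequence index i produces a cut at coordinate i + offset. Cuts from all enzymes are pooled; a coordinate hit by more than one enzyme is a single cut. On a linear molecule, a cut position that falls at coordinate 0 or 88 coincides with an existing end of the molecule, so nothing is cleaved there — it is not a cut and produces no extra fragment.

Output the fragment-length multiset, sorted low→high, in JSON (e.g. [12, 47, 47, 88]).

Per-enzyme occurrences:
  UxaIII GGCA/3: at [29, 67] ⇒ [32, 70]
  EstI GACTC/5: at [3, 45, 55] ⇒ [8, 50, 60]
  HnxVI TCCC/3: at [13, 25, 40, 48] ⇒ [16, 28, 43, 51]
  TgoVI TGTACTCC/7: at [8] ⇒ [15]

Pooled cuts: [8, 15, 16, 28, 32, 43, 50, 51, 60, 70]

Fragment lengths:
  [0,8): 8 bp
  [8,15): 7 bp
  [15,16): 1 bp
  [16,28): 12 bp
  [28,32): 4 bp
  [32,43): 11 bp
  [43,50): 7 bp
  [50,51): 1 bp
  [51,60): 9 bp
  [60,70): 10 bp
  [70,88): 18 bp

[1,1,4,7,7,8,9,10,11,12,18]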